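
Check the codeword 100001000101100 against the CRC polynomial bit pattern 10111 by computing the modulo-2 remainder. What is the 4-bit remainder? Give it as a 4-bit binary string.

Modulo-2 division of 100001000101100 by 10111:
  pos 0: 10000 XOR 10111 = 00111
  pos 2: 11110 XOR 10111 = 01001
  pos 3: 10010 XOR 10111 = 00101
  pos 5: 10101 XOR 10111 = 00010
  pos 8: 10011 XOR 10111 = 00100
  pos 10: 10000 XOR 10111 = 00111
Remainder = 0111 (nonzero — an error is detected).

0111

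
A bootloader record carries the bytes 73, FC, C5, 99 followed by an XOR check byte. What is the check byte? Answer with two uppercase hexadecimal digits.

XOR the bytes together:
  start with 0x73
  0x73 ⊕ 0xFC = 0x8F
  0x8F ⊕ 0xC5 = 0x4A
  0x4A ⊕ 0x99 = 0xD3

D3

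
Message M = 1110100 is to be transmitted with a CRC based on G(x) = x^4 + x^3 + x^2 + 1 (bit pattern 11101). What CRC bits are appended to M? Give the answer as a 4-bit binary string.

0000

Append 4 zeros: 11101000000. Divide by 11101 (XOR where the leading bit is 1):
  pos 0: 11101 XOR 11101 = 00000
Remainder (last 4 bits) = 0000. This is the CRC / FCS.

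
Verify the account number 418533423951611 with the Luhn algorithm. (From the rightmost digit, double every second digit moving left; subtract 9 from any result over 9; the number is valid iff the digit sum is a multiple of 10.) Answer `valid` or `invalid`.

From the right, keep odd positions and double even positions (subtract 9 from any doubled value over 9):
  doubled (positions 2,4,...): 2 2 9 4 6 1 2 → sum 26
  kept (positions 1,3,...): 1 6 5 3 4 3 8 4 → sum 34
Total = 60.
60 mod 10 = 0, so the number is valid.

valid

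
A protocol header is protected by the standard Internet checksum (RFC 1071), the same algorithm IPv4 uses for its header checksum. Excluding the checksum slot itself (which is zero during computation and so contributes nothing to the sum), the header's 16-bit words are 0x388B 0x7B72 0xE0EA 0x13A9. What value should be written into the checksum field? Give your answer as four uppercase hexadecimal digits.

576E

One's-complement addition (fold any carry out of bit 15 back into bit 0):
  0x388B + 0x7B72 = 0x0B3FD
  0xB3FD + 0xE0EA = 0x194E7 → wrap carry → 0x94E8
  0x94E8 + 0x13A9 = 0x0A891
One's-complement sum = 0xA891.
Checksum = ~0xA891 & 0xFFFF = 0x576E.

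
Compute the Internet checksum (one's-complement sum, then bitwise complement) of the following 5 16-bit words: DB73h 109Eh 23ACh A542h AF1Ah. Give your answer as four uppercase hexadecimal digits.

9BE4

One's-complement addition (fold any carry out of bit 15 back into bit 0):
  0xDB73 + 0x109E = 0x0EC11
  0xEC11 + 0x23AC = 0x10FBD → wrap carry → 0x0FBE
  0x0FBE + 0xA542 = 0x0B500
  0xB500 + 0xAF1A = 0x1641A → wrap carry → 0x641B
One's-complement sum = 0x641B.
Checksum = ~0x641B & 0xFFFF = 0x9BE4.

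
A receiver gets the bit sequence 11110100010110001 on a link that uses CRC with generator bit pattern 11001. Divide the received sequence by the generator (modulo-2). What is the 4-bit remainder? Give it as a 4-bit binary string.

0000

Modulo-2 division of 11110100010110001 by 11001:
  pos 0: 11110 XOR 11001 = 00111
  pos 2: 11110 XOR 11001 = 00111
  pos 4: 11100 XOR 11001 = 00101
  pos 6: 10110 XOR 11001 = 01111
  pos 7: 11111 XOR 11001 = 00110
  pos 9: 11010 XOR 11001 = 00011
  pos 12: 11001 XOR 11001 = 00000
Remainder = 0000 (zero — the frame passes the CRC check).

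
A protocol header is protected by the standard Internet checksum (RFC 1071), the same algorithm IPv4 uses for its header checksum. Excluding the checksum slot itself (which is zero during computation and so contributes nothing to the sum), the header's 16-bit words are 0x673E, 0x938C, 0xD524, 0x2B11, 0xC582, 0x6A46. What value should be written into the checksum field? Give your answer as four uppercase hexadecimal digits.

One's-complement addition (fold any carry out of bit 15 back into bit 0):
  0x673E + 0x938C = 0x0FACA
  0xFACA + 0xD524 = 0x1CFEE → wrap carry → 0xCFEF
  0xCFEF + 0x2B11 = 0x0FB00
  0xFB00 + 0xC582 = 0x1C082 → wrap carry → 0xC083
  0xC083 + 0x6A46 = 0x12AC9 → wrap carry → 0x2ACA
One's-complement sum = 0x2ACA.
Checksum = ~0x2ACA & 0xFFFF = 0xD535.

D535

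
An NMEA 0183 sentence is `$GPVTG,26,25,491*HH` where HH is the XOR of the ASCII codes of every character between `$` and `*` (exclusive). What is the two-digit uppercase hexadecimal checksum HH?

41

XOR the ASCII codes of the payload characters:
  'G' = 0x47 → acc = 0x47
  'P' = 0x50 → acc = 0x17
  'V' = 0x56 → acc = 0x41
  'T' = 0x54 → acc = 0x15
  'G' = 0x47 → acc = 0x52
  ',' = 0x2C → acc = 0x7E
  '2' = 0x32 → acc = 0x4C
  '6' = 0x36 → acc = 0x7A
  ',' = 0x2C → acc = 0x56
  '2' = 0x32 → acc = 0x64
  '5' = 0x35 → acc = 0x51
  ',' = 0x2C → acc = 0x7D
  '4' = 0x34 → acc = 0x49
  '9' = 0x39 → acc = 0x70
  '1' = 0x31 → acc = 0x41
Checksum = 0x41.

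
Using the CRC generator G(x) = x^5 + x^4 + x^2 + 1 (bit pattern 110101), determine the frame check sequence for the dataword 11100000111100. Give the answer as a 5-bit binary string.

Append 5 zeros: 1110000011110000000. Divide by 110101 (XOR where the leading bit is 1):
  pos 0: 111000 XOR 110101 = 001101
  pos 2: 110100 XOR 110101 = 000001
  pos 7: 111110 XOR 110101 = 001011
  pos 9: 101100 XOR 110101 = 011001
  pos 10: 110010 XOR 110101 = 000111
  pos 13: 111000 XOR 110101 = 001101
Remainder (last 5 bits) = 01101. This is the CRC / FCS.

01101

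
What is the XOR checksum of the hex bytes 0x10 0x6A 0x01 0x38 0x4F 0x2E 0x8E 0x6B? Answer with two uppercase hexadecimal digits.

C7

XOR the bytes together:
  start with 0x10
  0x10 ⊕ 0x6A = 0x7A
  0x7A ⊕ 0x01 = 0x7B
  0x7B ⊕ 0x38 = 0x43
  0x43 ⊕ 0x4F = 0x0C
  0x0C ⊕ 0x2E = 0x22
  0x22 ⊕ 0x8E = 0xAC
  0xAC ⊕ 0x6B = 0xC7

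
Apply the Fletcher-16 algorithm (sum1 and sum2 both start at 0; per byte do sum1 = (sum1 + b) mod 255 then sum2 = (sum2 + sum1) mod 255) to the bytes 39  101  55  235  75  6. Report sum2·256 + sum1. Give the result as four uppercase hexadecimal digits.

2301

Running sums (mod 255):
  after byte 0 (39): sum1=39, sum2=39
  after byte 1 (101): sum1=140, sum2=179
  after byte 2 (55): sum1=195, sum2=119
  after byte 3 (235): sum1=175, sum2=39
  after byte 4 (75): sum1=250, sum2=34
  after byte 5 (6): sum1=1, sum2=35
Checksum = sum2·256 + sum1 = 35·256 + 1 = 8961 = 0x2301.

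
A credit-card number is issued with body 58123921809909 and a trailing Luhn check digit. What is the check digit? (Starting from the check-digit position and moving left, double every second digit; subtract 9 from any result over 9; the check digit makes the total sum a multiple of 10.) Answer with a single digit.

Partial digits right→left: 9 0 9 9 0 8 1 2 9 3 2 1 8 5
Double every second digit counting from the check-digit position (so the 1st, 3rd, 5th, ... of the partial from the right).
  doubled (with −9 where >9): 9 9 0 2 9 4 7 → sum 40
  kept as-is: 0 9 8 2 3 1 5 → sum 28
Total = 40 + 28 = 68.
Check digit = (10 − (68 mod 10)) mod 10 = 2.

2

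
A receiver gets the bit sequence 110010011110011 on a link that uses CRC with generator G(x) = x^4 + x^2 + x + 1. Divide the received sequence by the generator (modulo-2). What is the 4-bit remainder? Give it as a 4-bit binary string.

0010

Modulo-2 division of 110010011110011 by 10111:
  pos 0: 11001 XOR 10111 = 01110
  pos 1: 11100 XOR 10111 = 01011
  pos 2: 10110 XOR 10111 = 00001
  pos 6: 11111 XOR 10111 = 01000
  pos 7: 10000 XOR 10111 = 00111
  pos 9: 11101 XOR 10111 = 01010
  pos 10: 10101 XOR 10111 = 00010
Remainder = 0010 (nonzero — an error is detected).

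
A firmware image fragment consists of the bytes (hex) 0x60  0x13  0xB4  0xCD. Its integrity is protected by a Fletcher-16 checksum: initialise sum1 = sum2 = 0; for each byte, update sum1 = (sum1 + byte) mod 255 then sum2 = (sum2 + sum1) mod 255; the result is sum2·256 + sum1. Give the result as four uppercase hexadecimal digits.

F1F5

Running sums (mod 255):
  after byte 0 (0x60): sum1=96, sum2=96
  after byte 1 (0x13): sum1=115, sum2=211
  after byte 2 (0xB4): sum1=40, sum2=251
  after byte 3 (0xCD): sum1=245, sum2=241
Checksum = sum2·256 + sum1 = 241·256 + 245 = 61941 = 0xF1F5.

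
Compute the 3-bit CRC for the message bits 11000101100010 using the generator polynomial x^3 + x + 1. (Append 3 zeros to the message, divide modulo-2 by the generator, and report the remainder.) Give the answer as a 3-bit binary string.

Append 3 zeros: 11000101100010000. Divide by 1011 (XOR where the leading bit is 1):
  pos 0: 1100 XOR 1011 = 0111
  pos 1: 1110 XOR 1011 = 0101
  pos 2: 1011 XOR 1011 = 0000
  pos 7: 1100 XOR 1011 = 0111
  pos 8: 1110 XOR 1011 = 0101
  pos 9: 1011 XOR 1011 = 0000
Remainder (last 3 bits) = 000. This is the CRC / FCS.

000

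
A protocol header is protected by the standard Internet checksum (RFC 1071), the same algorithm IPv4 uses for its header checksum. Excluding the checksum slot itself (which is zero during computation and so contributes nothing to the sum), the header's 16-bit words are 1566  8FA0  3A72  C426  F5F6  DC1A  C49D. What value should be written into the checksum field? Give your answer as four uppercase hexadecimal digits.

C5B0

One's-complement addition (fold any carry out of bit 15 back into bit 0):
  0x1566 + 0x8FA0 = 0x0A506
  0xA506 + 0x3A72 = 0x0DF78
  0xDF78 + 0xC426 = 0x1A39E → wrap carry → 0xA39F
  0xA39F + 0xF5F6 = 0x19995 → wrap carry → 0x9996
  0x9996 + 0xDC1A = 0x175B0 → wrap carry → 0x75B1
  0x75B1 + 0xC49D = 0x13A4E → wrap carry → 0x3A4F
One's-complement sum = 0x3A4F.
Checksum = ~0x3A4F & 0xFFFF = 0xC5B0.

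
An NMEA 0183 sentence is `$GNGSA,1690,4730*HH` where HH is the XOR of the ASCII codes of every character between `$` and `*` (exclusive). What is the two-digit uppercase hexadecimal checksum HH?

52

XOR the ASCII codes of the payload characters:
  'G' = 0x47 → acc = 0x47
  'N' = 0x4E → acc = 0x09
  'G' = 0x47 → acc = 0x4E
  'S' = 0x53 → acc = 0x1D
  'A' = 0x41 → acc = 0x5C
  ',' = 0x2C → acc = 0x70
  '1' = 0x31 → acc = 0x41
  '6' = 0x36 → acc = 0x77
  '9' = 0x39 → acc = 0x4E
  '0' = 0x30 → acc = 0x7E
  ',' = 0x2C → acc = 0x52
  '4' = 0x34 → acc = 0x66
  '7' = 0x37 → acc = 0x51
  '3' = 0x33 → acc = 0x62
  '0' = 0x30 → acc = 0x52
Checksum = 0x52.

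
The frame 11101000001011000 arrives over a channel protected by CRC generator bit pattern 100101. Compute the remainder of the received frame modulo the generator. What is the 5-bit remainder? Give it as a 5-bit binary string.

Modulo-2 division of 11101000001011000 by 100101:
  pos 0: 111010 XOR 100101 = 011111
  pos 1: 111110 XOR 100101 = 011011
  pos 2: 110110 XOR 100101 = 010011
  pos 3: 100110 XOR 100101 = 000011
  pos 7: 110101 XOR 100101 = 010000
  pos 8: 100001 XOR 100101 = 000100
  pos 11: 100000 XOR 100101 = 000101
Remainder = 00101 (nonzero — an error is detected).

00101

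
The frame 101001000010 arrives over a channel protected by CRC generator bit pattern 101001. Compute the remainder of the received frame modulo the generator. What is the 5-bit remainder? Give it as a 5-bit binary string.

00010

Modulo-2 division of 101001000010 by 101001:
  pos 0: 101001 XOR 101001 = 000000
Remainder = 00010 (nonzero — an error is detected).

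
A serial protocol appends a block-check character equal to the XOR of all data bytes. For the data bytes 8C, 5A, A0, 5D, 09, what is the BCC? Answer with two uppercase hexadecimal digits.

22

XOR the bytes together:
  start with 0x8C
  0x8C ⊕ 0x5A = 0xD6
  0xD6 ⊕ 0xA0 = 0x76
  0x76 ⊕ 0x5D = 0x2B
  0x2B ⊕ 0x09 = 0x22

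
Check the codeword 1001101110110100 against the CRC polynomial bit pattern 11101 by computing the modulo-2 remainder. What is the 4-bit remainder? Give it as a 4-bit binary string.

Modulo-2 division of 1001101110110100 by 11101:
  pos 0: 10011 XOR 11101 = 01110
  pos 1: 11100 XOR 11101 = 00001
  pos 5: 11110 XOR 11101 = 00011
  pos 8: 11110 XOR 11101 = 00011
  pos 11: 11100 XOR 11101 = 00001
Remainder = 0001 (nonzero — an error is detected).

0001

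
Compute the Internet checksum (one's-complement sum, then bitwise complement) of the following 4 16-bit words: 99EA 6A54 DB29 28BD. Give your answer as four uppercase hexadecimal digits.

One's-complement addition (fold any carry out of bit 15 back into bit 0):
  0x99EA + 0x6A54 = 0x1043E → wrap carry → 0x043F
  0x043F + 0xDB29 = 0x0DF68
  0xDF68 + 0x28BD = 0x10825 → wrap carry → 0x0826
One's-complement sum = 0x0826.
Checksum = ~0x0826 & 0xFFFF = 0xF7D9.

F7D9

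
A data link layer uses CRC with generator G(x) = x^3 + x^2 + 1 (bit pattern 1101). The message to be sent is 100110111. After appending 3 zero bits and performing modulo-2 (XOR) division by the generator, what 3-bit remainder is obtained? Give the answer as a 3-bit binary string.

101

Append 3 zeros: 100110111000. Divide by 1101 (XOR where the leading bit is 1):
  pos 0: 1001 XOR 1101 = 0100
  pos 1: 1001 XOR 1101 = 0100
  pos 2: 1000 XOR 1101 = 0101
  pos 3: 1011 XOR 1101 = 0110
  pos 4: 1101 XOR 1101 = 0000
  pos 8: 1000 XOR 1101 = 0101
Remainder (last 3 bits) = 101. This is the CRC / FCS.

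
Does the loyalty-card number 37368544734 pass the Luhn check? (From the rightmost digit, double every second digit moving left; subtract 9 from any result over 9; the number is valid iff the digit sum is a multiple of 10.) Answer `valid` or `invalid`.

invalid

From the right, keep odd positions and double even positions (subtract 9 from any doubled value over 9):
  doubled (positions 2,4,...): 6 8 1 3 5 → sum 23
  kept (positions 1,3,...): 4 7 4 8 3 3 → sum 29
Total = 52.
52 mod 10 = 2, so the number is invalid.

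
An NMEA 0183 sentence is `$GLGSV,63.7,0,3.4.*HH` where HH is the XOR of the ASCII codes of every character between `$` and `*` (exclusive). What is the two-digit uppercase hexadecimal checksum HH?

XOR the ASCII codes of the payload characters:
  'G' = 0x47 → acc = 0x47
  'L' = 0x4C → acc = 0x0B
  'G' = 0x47 → acc = 0x4C
  'S' = 0x53 → acc = 0x1F
  'V' = 0x56 → acc = 0x49
  ',' = 0x2C → acc = 0x65
  '6' = 0x36 → acc = 0x53
  '3' = 0x33 → acc = 0x60
  '.' = 0x2E → acc = 0x4E
  '7' = 0x37 → acc = 0x79
  ',' = 0x2C → acc = 0x55
  '0' = 0x30 → acc = 0x65
  ',' = 0x2C → acc = 0x49
  '3' = 0x33 → acc = 0x7A
  '.' = 0x2E → acc = 0x54
  '4' = 0x34 → acc = 0x60
  '.' = 0x2E → acc = 0x4E
Checksum = 0x4E.

4E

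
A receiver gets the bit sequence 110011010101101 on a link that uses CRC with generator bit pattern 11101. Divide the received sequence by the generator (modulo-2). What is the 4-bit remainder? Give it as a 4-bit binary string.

Modulo-2 division of 110011010101101 by 11101:
  pos 0: 11001 XOR 11101 = 00100
  pos 2: 10010 XOR 11101 = 01111
  pos 3: 11111 XOR 11101 = 00010
  pos 6: 10010 XOR 11101 = 01111
  pos 7: 11111 XOR 11101 = 00010
  pos 10: 10101 XOR 11101 = 01000
Remainder = 1000 (nonzero — an error is detected).

1000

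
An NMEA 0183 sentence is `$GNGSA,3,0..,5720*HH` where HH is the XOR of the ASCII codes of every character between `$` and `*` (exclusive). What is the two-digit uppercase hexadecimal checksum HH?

73

XOR the ASCII codes of the payload characters:
  'G' = 0x47 → acc = 0x47
  'N' = 0x4E → acc = 0x09
  'G' = 0x47 → acc = 0x4E
  'S' = 0x53 → acc = 0x1D
  'A' = 0x41 → acc = 0x5C
  ',' = 0x2C → acc = 0x70
  '3' = 0x33 → acc = 0x43
  ',' = 0x2C → acc = 0x6F
  '0' = 0x30 → acc = 0x5F
  '.' = 0x2E → acc = 0x71
  '.' = 0x2E → acc = 0x5F
  ',' = 0x2C → acc = 0x73
  '5' = 0x35 → acc = 0x46
  '7' = 0x37 → acc = 0x71
  '2' = 0x32 → acc = 0x43
  '0' = 0x30 → acc = 0x73
Checksum = 0x73.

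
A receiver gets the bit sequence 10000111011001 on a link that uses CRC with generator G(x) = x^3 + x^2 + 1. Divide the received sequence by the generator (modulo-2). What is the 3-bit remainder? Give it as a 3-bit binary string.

Modulo-2 division of 10000111011001 by 1101:
  pos 0: 1000 XOR 1101 = 0101
  pos 1: 1010 XOR 1101 = 0111
  pos 2: 1111 XOR 1101 = 0010
  pos 4: 1011 XOR 1101 = 0110
  pos 5: 1100 XOR 1101 = 0001
  pos 8: 1110 XOR 1101 = 0011
  pos 10: 1101 XOR 1101 = 0000
Remainder = 000 (zero — the frame passes the CRC check).

000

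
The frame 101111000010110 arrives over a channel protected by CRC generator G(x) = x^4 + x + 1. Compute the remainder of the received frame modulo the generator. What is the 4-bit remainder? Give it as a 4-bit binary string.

Modulo-2 division of 101111000010110 by 10011:
  pos 0: 10111 XOR 10011 = 00100
  pos 2: 10010 XOR 10011 = 00001
  pos 6: 10001 XOR 10011 = 00010
  pos 9: 10011 XOR 10011 = 00000
Remainder = 0000 (zero — the frame passes the CRC check).

0000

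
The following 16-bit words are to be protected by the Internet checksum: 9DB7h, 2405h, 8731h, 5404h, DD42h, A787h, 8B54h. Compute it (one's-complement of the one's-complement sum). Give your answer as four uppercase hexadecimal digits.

One's-complement addition (fold any carry out of bit 15 back into bit 0):
  0x9DB7 + 0x2405 = 0x0C1BC
  0xC1BC + 0x8731 = 0x148ED → wrap carry → 0x48EE
  0x48EE + 0x5404 = 0x09CF2
  0x9CF2 + 0xDD42 = 0x17A34 → wrap carry → 0x7A35
  0x7A35 + 0xA787 = 0x121BC → wrap carry → 0x21BD
  0x21BD + 0x8B54 = 0x0AD11
One's-complement sum = 0xAD11.
Checksum = ~0xAD11 & 0xFFFF = 0x52EE.

52EE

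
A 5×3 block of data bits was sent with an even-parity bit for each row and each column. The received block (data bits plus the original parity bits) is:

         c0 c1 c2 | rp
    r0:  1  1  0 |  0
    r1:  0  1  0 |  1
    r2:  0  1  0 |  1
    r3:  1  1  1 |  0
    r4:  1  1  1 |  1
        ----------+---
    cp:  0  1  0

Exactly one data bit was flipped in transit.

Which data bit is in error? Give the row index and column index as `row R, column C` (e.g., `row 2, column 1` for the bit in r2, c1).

row 3, column 0

Recompute each row's even parity and compare to rp:
  r0: data parity 0, sent rp 0 → ok
  r1: data parity 1, sent rp 1 → ok
  r2: data parity 1, sent rp 1 → ok
  r3: data parity 1, sent rp 0 → mismatch
  r4: data parity 1, sent rp 1 → ok
Recompute each column's even parity and compare to cp:
  c0: data parity 1, sent cp 0 → mismatch
  c1: data parity 1, sent cp 1 → ok
  c2: data parity 0, sent cp 0 → ok
Exactly one row (r3) and one column (c0) fail → the flipped bit is at their intersection.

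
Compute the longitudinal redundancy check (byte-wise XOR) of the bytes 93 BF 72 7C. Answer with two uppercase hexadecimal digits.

XOR the bytes together:
  start with 0x93
  0x93 ⊕ 0xBF = 0x2C
  0x2C ⊕ 0x72 = 0x5E
  0x5E ⊕ 0x7C = 0x22

22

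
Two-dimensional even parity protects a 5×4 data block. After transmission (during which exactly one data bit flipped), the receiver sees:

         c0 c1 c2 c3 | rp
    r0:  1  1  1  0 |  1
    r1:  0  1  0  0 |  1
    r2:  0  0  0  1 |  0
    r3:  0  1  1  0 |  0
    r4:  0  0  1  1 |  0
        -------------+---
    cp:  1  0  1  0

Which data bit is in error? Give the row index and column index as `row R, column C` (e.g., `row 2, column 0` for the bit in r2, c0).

Recompute each row's even parity and compare to rp:
  r0: data parity 1, sent rp 1 → ok
  r1: data parity 1, sent rp 1 → ok
  r2: data parity 1, sent rp 0 → mismatch
  r3: data parity 0, sent rp 0 → ok
  r4: data parity 0, sent rp 0 → ok
Recompute each column's even parity and compare to cp:
  c0: data parity 1, sent cp 1 → ok
  c1: data parity 1, sent cp 0 → mismatch
  c2: data parity 1, sent cp 1 → ok
  c3: data parity 0, sent cp 0 → ok
Exactly one row (r2) and one column (c1) fail → the flipped bit is at their intersection.

row 2, column 1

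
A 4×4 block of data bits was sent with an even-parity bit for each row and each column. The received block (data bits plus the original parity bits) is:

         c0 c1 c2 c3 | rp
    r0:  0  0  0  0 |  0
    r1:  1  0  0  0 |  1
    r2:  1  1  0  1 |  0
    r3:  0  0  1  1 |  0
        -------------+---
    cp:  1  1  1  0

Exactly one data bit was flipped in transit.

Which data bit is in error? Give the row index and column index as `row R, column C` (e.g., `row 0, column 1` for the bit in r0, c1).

row 2, column 0

Recompute each row's even parity and compare to rp:
  r0: data parity 0, sent rp 0 → ok
  r1: data parity 1, sent rp 1 → ok
  r2: data parity 1, sent rp 0 → mismatch
  r3: data parity 0, sent rp 0 → ok
Recompute each column's even parity and compare to cp:
  c0: data parity 0, sent cp 1 → mismatch
  c1: data parity 1, sent cp 1 → ok
  c2: data parity 1, sent cp 1 → ok
  c3: data parity 0, sent cp 0 → ok
Exactly one row (r2) and one column (c0) fail → the flipped bit is at their intersection.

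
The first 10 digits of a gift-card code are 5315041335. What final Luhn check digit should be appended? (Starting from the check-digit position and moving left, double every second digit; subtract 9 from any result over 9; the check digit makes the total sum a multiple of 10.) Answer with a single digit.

Partial digits right→left: 5 3 3 1 4 0 5 1 3 5
Double every second digit counting from the check-digit position (so the 1st, 3rd, 5th, ... of the partial from the right).
  doubled (with −9 where >9): 1 6 8 1 6 → sum 22
  kept as-is: 3 1 0 1 5 → sum 10
Total = 22 + 10 = 32.
Check digit = (10 − (32 mod 10)) mod 10 = 8.

8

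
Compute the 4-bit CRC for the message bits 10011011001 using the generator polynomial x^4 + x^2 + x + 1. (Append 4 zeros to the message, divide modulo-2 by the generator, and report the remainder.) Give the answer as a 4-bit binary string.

1010

Append 4 zeros: 100110110010000. Divide by 10111 (XOR where the leading bit is 1):
  pos 0: 10011 XOR 10111 = 00100
  pos 2: 10001 XOR 10111 = 00110
  pos 4: 11010 XOR 10111 = 01101
  pos 5: 11010 XOR 10111 = 01101
  pos 6: 11011 XOR 10111 = 01100
  pos 7: 11000 XOR 10111 = 01111
  pos 8: 11110 XOR 10111 = 01001
  pos 9: 10010 XOR 10111 = 00101
Remainder (last 4 bits) = 1010. This is the CRC / FCS.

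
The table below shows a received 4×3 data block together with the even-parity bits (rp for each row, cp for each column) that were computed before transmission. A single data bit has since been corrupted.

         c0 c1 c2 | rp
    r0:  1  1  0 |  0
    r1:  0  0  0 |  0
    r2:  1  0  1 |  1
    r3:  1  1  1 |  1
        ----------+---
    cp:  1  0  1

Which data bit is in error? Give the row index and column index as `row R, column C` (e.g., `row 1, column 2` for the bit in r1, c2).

row 2, column 2

Recompute each row's even parity and compare to rp:
  r0: data parity 0, sent rp 0 → ok
  r1: data parity 0, sent rp 0 → ok
  r2: data parity 0, sent rp 1 → mismatch
  r3: data parity 1, sent rp 1 → ok
Recompute each column's even parity and compare to cp:
  c0: data parity 1, sent cp 1 → ok
  c1: data parity 0, sent cp 0 → ok
  c2: data parity 0, sent cp 1 → mismatch
Exactly one row (r2) and one column (c2) fail → the flipped bit is at their intersection.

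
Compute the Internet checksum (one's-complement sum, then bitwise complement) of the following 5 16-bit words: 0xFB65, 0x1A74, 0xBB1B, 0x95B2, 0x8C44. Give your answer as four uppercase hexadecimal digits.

0D13

One's-complement addition (fold any carry out of bit 15 back into bit 0):
  0xFB65 + 0x1A74 = 0x115D9 → wrap carry → 0x15DA
  0x15DA + 0xBB1B = 0x0D0F5
  0xD0F5 + 0x95B2 = 0x166A7 → wrap carry → 0x66A8
  0x66A8 + 0x8C44 = 0x0F2EC
One's-complement sum = 0xF2EC.
Checksum = ~0xF2EC & 0xFFFF = 0x0D13.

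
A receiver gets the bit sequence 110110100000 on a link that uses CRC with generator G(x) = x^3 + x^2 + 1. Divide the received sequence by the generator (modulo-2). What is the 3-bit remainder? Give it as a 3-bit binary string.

Modulo-2 division of 110110100000 by 1101:
  pos 0: 1101 XOR 1101 = 0000
  pos 4: 1010 XOR 1101 = 0111
  pos 5: 1110 XOR 1101 = 0011
  pos 7: 1100 XOR 1101 = 0001
Remainder = 010 (nonzero — an error is detected).

010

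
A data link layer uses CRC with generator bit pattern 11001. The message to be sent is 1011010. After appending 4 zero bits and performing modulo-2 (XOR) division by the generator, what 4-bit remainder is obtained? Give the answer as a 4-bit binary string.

1000

Append 4 zeros: 10110100000. Divide by 11001 (XOR where the leading bit is 1):
  pos 0: 10110 XOR 11001 = 01111
  pos 1: 11111 XOR 11001 = 00110
  pos 3: 11000 XOR 11001 = 00001
Remainder (last 4 bits) = 1000. This is the CRC / FCS.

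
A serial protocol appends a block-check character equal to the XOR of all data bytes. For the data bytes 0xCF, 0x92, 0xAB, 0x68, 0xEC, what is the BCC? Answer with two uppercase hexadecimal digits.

XOR the bytes together:
  start with 0xCF
  0xCF ⊕ 0x92 = 0x5D
  0x5D ⊕ 0xAB = 0xF6
  0xF6 ⊕ 0x68 = 0x9E
  0x9E ⊕ 0xEC = 0x72

72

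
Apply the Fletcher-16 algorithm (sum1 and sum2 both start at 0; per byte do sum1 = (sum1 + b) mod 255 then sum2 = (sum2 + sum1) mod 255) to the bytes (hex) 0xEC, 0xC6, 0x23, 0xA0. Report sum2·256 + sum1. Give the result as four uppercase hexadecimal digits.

Running sums (mod 255):
  after byte 0 (0xEC): sum1=236, sum2=236
  after byte 1 (0xC6): sum1=179, sum2=160
  after byte 2 (0x23): sum1=214, sum2=119
  after byte 3 (0xA0): sum1=119, sum2=238
Checksum = sum2·256 + sum1 = 238·256 + 119 = 61047 = 0xEE77.

EE77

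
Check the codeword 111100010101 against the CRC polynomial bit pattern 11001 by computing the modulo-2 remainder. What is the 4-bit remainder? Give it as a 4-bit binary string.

0000

Modulo-2 division of 111100010101 by 11001:
  pos 0: 11110 XOR 11001 = 00111
  pos 2: 11100 XOR 11001 = 00101
  pos 4: 10110 XOR 11001 = 01111
  pos 5: 11111 XOR 11001 = 00110
  pos 7: 11001 XOR 11001 = 00000
Remainder = 0000 (zero — the frame passes the CRC check).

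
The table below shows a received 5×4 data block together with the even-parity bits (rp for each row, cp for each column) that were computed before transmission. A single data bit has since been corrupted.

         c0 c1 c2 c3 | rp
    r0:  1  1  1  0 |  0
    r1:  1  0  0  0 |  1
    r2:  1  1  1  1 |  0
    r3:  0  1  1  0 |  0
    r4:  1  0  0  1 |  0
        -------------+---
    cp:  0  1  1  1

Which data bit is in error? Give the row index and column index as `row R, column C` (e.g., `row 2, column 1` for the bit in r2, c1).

row 0, column 3

Recompute each row's even parity and compare to rp:
  r0: data parity 1, sent rp 0 → mismatch
  r1: data parity 1, sent rp 1 → ok
  r2: data parity 0, sent rp 0 → ok
  r3: data parity 0, sent rp 0 → ok
  r4: data parity 0, sent rp 0 → ok
Recompute each column's even parity and compare to cp:
  c0: data parity 0, sent cp 0 → ok
  c1: data parity 1, sent cp 1 → ok
  c2: data parity 1, sent cp 1 → ok
  c3: data parity 0, sent cp 1 → mismatch
Exactly one row (r0) and one column (c3) fail → the flipped bit is at their intersection.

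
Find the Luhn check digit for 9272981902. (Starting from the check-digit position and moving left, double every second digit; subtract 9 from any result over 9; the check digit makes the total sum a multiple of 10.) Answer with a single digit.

Partial digits right→left: 2 0 9 1 8 9 2 7 2 9
Double every second digit counting from the check-digit position (so the 1st, 3rd, 5th, ... of the partial from the right).
  doubled (with −9 where >9): 4 9 7 4 4 → sum 28
  kept as-is: 0 1 9 7 9 → sum 26
Total = 28 + 26 = 54.
Check digit = (10 − (54 mod 10)) mod 10 = 6.

6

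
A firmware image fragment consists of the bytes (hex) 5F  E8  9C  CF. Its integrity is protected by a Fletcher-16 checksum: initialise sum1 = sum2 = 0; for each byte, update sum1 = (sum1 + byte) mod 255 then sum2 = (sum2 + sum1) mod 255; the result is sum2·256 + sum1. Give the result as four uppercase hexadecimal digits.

Running sums (mod 255):
  after byte 0 (5F): sum1=95, sum2=95
  after byte 1 (E8): sum1=72, sum2=167
  after byte 2 (9C): sum1=228, sum2=140
  after byte 3 (CF): sum1=180, sum2=65
Checksum = sum2·256 + sum1 = 65·256 + 180 = 16820 = 0x41B4.

41B4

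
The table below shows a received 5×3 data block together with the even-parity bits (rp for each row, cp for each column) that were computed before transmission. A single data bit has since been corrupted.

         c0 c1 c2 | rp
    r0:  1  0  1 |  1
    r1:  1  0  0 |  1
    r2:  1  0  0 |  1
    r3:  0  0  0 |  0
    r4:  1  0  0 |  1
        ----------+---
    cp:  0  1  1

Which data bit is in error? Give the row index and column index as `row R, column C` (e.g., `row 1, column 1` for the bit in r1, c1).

row 0, column 1

Recompute each row's even parity and compare to rp:
  r0: data parity 0, sent rp 1 → mismatch
  r1: data parity 1, sent rp 1 → ok
  r2: data parity 1, sent rp 1 → ok
  r3: data parity 0, sent rp 0 → ok
  r4: data parity 1, sent rp 1 → ok
Recompute each column's even parity and compare to cp:
  c0: data parity 0, sent cp 0 → ok
  c1: data parity 0, sent cp 1 → mismatch
  c2: data parity 1, sent cp 1 → ok
Exactly one row (r0) and one column (c1) fail → the flipped bit is at their intersection.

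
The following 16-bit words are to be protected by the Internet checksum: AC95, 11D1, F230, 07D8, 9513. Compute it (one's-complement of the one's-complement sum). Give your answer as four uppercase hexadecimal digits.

One's-complement addition (fold any carry out of bit 15 back into bit 0):
  0xAC95 + 0x11D1 = 0x0BE66
  0xBE66 + 0xF230 = 0x1B096 → wrap carry → 0xB097
  0xB097 + 0x07D8 = 0x0B86F
  0xB86F + 0x9513 = 0x14D82 → wrap carry → 0x4D83
One's-complement sum = 0x4D83.
Checksum = ~0x4D83 & 0xFFFF = 0xB27C.

B27C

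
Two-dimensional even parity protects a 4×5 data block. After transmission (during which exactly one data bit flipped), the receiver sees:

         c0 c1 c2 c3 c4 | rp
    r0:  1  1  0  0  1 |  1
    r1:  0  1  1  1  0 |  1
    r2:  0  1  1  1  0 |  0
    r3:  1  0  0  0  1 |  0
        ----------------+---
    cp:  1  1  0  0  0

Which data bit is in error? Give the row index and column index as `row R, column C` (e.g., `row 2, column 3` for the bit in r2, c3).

row 2, column 0

Recompute each row's even parity and compare to rp:
  r0: data parity 1, sent rp 1 → ok
  r1: data parity 1, sent rp 1 → ok
  r2: data parity 1, sent rp 0 → mismatch
  r3: data parity 0, sent rp 0 → ok
Recompute each column's even parity and compare to cp:
  c0: data parity 0, sent cp 1 → mismatch
  c1: data parity 1, sent cp 1 → ok
  c2: data parity 0, sent cp 0 → ok
  c3: data parity 0, sent cp 0 → ok
  c4: data parity 0, sent cp 0 → ok
Exactly one row (r2) and one column (c0) fail → the flipped bit is at their intersection.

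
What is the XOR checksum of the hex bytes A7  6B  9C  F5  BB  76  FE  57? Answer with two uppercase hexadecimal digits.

XOR the bytes together:
  start with 0xA7
  0xA7 ⊕ 0x6B = 0xCC
  0xCC ⊕ 0x9C = 0x50
  0x50 ⊕ 0xF5 = 0xA5
  0xA5 ⊕ 0xBB = 0x1E
  0x1E ⊕ 0x76 = 0x68
  0x68 ⊕ 0xFE = 0x96
  0x96 ⊕ 0x57 = 0xC1

C1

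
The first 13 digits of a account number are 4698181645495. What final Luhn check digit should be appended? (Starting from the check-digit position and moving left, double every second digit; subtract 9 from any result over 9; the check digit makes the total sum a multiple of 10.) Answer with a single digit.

0

Partial digits right→left: 5 9 4 5 4 6 1 8 1 8 9 6 4
Double every second digit counting from the check-digit position (so the 1st, 3rd, 5th, ... of the partial from the right).
  doubled (with −9 where >9): 1 8 8 2 2 9 8 → sum 38
  kept as-is: 9 5 6 8 8 6 → sum 42
Total = 38 + 42 = 80.
Check digit = (10 − (80 mod 10)) mod 10 = 0.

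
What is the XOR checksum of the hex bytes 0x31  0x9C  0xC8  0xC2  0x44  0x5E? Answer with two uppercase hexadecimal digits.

XOR the bytes together:
  start with 0x31
  0x31 ⊕ 0x9C = 0xAD
  0xAD ⊕ 0xC8 = 0x65
  0x65 ⊕ 0xC2 = 0xA7
  0xA7 ⊕ 0x44 = 0xE3
  0xE3 ⊕ 0x5E = 0xBD

BD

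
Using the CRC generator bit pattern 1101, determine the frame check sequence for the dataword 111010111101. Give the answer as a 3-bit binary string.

Append 3 zeros: 111010111101000. Divide by 1101 (XOR where the leading bit is 1):
  pos 0: 1110 XOR 1101 = 0011
  pos 2: 1110 XOR 1101 = 0011
  pos 4: 1111 XOR 1101 = 0010
  pos 6: 1011 XOR 1101 = 0110
  pos 7: 1100 XOR 1101 = 0001
  pos 10: 1100 XOR 1101 = 0001
Remainder (last 3 bits) = 010. This is the CRC / FCS.

010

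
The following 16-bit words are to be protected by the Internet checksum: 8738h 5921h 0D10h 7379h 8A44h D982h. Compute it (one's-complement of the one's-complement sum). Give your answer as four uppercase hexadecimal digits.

3B55

One's-complement addition (fold any carry out of bit 15 back into bit 0):
  0x8738 + 0x5921 = 0x0E059
  0xE059 + 0x0D10 = 0x0ED69
  0xED69 + 0x7379 = 0x160E2 → wrap carry → 0x60E3
  0x60E3 + 0x8A44 = 0x0EB27
  0xEB27 + 0xD982 = 0x1C4A9 → wrap carry → 0xC4AA
One's-complement sum = 0xC4AA.
Checksum = ~0xC4AA & 0xFFFF = 0x3B55.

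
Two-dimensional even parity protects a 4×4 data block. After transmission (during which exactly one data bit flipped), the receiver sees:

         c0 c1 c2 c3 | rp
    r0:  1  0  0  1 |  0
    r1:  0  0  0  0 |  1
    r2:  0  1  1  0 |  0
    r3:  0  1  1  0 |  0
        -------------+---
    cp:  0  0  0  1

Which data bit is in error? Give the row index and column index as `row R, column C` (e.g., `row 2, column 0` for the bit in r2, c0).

Recompute each row's even parity and compare to rp:
  r0: data parity 0, sent rp 0 → ok
  r1: data parity 0, sent rp 1 → mismatch
  r2: data parity 0, sent rp 0 → ok
  r3: data parity 0, sent rp 0 → ok
Recompute each column's even parity and compare to cp:
  c0: data parity 1, sent cp 0 → mismatch
  c1: data parity 0, sent cp 0 → ok
  c2: data parity 0, sent cp 0 → ok
  c3: data parity 1, sent cp 1 → ok
Exactly one row (r1) and one column (c0) fail → the flipped bit is at their intersection.

row 1, column 0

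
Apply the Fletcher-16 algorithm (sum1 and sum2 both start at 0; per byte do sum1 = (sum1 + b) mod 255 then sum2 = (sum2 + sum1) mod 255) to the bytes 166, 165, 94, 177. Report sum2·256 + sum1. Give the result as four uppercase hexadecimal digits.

F95C

Running sums (mod 255):
  after byte 0 (166): sum1=166, sum2=166
  after byte 1 (165): sum1=76, sum2=242
  after byte 2 (94): sum1=170, sum2=157
  after byte 3 (177): sum1=92, sum2=249
Checksum = sum2·256 + sum1 = 249·256 + 92 = 63836 = 0xF95C.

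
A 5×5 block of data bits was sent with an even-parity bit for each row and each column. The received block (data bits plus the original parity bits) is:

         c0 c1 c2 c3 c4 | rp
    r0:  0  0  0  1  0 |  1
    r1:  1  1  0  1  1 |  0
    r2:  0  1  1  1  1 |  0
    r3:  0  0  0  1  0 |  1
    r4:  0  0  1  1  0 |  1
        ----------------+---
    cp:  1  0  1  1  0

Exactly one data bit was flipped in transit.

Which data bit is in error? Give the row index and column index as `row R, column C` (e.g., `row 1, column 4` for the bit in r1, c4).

row 4, column 2

Recompute each row's even parity and compare to rp:
  r0: data parity 1, sent rp 1 → ok
  r1: data parity 0, sent rp 0 → ok
  r2: data parity 0, sent rp 0 → ok
  r3: data parity 1, sent rp 1 → ok
  r4: data parity 0, sent rp 1 → mismatch
Recompute each column's even parity and compare to cp:
  c0: data parity 1, sent cp 1 → ok
  c1: data parity 0, sent cp 0 → ok
  c2: data parity 0, sent cp 1 → mismatch
  c3: data parity 1, sent cp 1 → ok
  c4: data parity 0, sent cp 0 → ok
Exactly one row (r4) and one column (c2) fail → the flipped bit is at their intersection.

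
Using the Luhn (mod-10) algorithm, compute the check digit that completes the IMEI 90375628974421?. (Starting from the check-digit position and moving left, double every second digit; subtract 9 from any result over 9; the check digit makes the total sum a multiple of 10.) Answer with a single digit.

Partial digits right→left: 1 2 4 4 7 9 8 2 6 5 7 3 0 9
Double every second digit counting from the check-digit position (so the 1st, 3rd, 5th, ... of the partial from the right).
  doubled (with −9 where >9): 2 8 5 7 3 5 0 → sum 30
  kept as-is: 2 4 9 2 5 3 9 → sum 34
Total = 30 + 34 = 64.
Check digit = (10 − (64 mod 10)) mod 10 = 6.

6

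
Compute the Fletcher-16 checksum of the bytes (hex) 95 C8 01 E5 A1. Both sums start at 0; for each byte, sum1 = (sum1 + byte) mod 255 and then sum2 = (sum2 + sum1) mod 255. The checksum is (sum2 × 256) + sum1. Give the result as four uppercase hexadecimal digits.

7FE6

Running sums (mod 255):
  after byte 0 (95): sum1=149, sum2=149
  after byte 1 (C8): sum1=94, sum2=243
  after byte 2 (01): sum1=95, sum2=83
  after byte 3 (E5): sum1=69, sum2=152
  after byte 4 (A1): sum1=230, sum2=127
Checksum = sum2·256 + sum1 = 127·256 + 230 = 32742 = 0x7FE6.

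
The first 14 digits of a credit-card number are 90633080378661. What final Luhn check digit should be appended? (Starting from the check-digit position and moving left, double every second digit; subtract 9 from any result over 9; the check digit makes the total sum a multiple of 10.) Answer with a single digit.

1

Partial digits right→left: 1 6 6 8 7 3 0 8 0 3 3 6 0 9
Double every second digit counting from the check-digit position (so the 1st, 3rd, 5th, ... of the partial from the right).
  doubled (with −9 where >9): 2 3 5 0 0 6 0 → sum 16
  kept as-is: 6 8 3 8 3 6 9 → sum 43
Total = 16 + 43 = 59.
Check digit = (10 − (59 mod 10)) mod 10 = 1.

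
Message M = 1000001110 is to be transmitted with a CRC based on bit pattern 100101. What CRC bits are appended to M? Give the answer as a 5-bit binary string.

Append 5 zeros: 100000111000000. Divide by 100101 (XOR where the leading bit is 1):
  pos 0: 100000 XOR 100101 = 000101
  pos 3: 101111 XOR 100101 = 001010
  pos 5: 101000 XOR 100101 = 001101
  pos 7: 110100 XOR 100101 = 010001
  pos 8: 100010 XOR 100101 = 000111
Remainder (last 5 bits) = 01110. This is the CRC / FCS.

01110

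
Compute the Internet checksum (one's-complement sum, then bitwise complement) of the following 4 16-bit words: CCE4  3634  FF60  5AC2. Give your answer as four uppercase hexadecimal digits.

A2C3

One's-complement addition (fold any carry out of bit 15 back into bit 0):
  0xCCE4 + 0x3634 = 0x10318 → wrap carry → 0x0319
  0x0319 + 0xFF60 = 0x10279 → wrap carry → 0x027A
  0x027A + 0x5AC2 = 0x05D3C
One's-complement sum = 0x5D3C.
Checksum = ~0x5D3C & 0xFFFF = 0xA2C3.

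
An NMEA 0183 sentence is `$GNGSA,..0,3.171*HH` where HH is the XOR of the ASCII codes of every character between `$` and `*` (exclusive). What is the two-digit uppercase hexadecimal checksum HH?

46

XOR the ASCII codes of the payload characters:
  'G' = 0x47 → acc = 0x47
  'N' = 0x4E → acc = 0x09
  'G' = 0x47 → acc = 0x4E
  'S' = 0x53 → acc = 0x1D
  'A' = 0x41 → acc = 0x5C
  ',' = 0x2C → acc = 0x70
  '.' = 0x2E → acc = 0x5E
  '.' = 0x2E → acc = 0x70
  '0' = 0x30 → acc = 0x40
  ',' = 0x2C → acc = 0x6C
  '3' = 0x33 → acc = 0x5F
  '.' = 0x2E → acc = 0x71
  '1' = 0x31 → acc = 0x40
  '7' = 0x37 → acc = 0x77
  '1' = 0x31 → acc = 0x46
Checksum = 0x46.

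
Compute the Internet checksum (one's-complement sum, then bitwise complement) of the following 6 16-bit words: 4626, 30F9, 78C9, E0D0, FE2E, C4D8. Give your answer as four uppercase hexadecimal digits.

One's-complement addition (fold any carry out of bit 15 back into bit 0):
  0x4626 + 0x30F9 = 0x0771F
  0x771F + 0x78C9 = 0x0EFE8
  0xEFE8 + 0xE0D0 = 0x1D0B8 → wrap carry → 0xD0B9
  0xD0B9 + 0xFE2E = 0x1CEE7 → wrap carry → 0xCEE8
  0xCEE8 + 0xC4D8 = 0x193C0 → wrap carry → 0x93C1
One's-complement sum = 0x93C1.
Checksum = ~0x93C1 & 0xFFFF = 0x6C3E.

6C3E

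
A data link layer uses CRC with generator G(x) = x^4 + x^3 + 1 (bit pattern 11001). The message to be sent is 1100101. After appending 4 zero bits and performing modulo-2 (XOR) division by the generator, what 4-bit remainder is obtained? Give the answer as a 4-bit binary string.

1001

Append 4 zeros: 11001010000. Divide by 11001 (XOR where the leading bit is 1):
  pos 0: 11001 XOR 11001 = 00000
  pos 6: 10000 XOR 11001 = 01001
Remainder (last 4 bits) = 1001. This is the CRC / FCS.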